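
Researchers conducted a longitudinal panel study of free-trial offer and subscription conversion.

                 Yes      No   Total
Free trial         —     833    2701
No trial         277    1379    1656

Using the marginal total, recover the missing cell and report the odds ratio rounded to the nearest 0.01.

11.16

The missing cell is in the exposed row: 2701 − 833 = 1868.
So a = 1868, b = 833, c = 277, d = 1379.
OR = (a·d)/(b·c) = (1868 × 1379) / (833 × 277) = 2575972 / 230741 = 11.16391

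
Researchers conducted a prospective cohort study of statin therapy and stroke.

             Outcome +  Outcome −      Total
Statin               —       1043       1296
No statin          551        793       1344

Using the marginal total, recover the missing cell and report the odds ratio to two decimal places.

0.35

The missing cell is in the exposed row: 1296 − 1043 = 253.
So a = 253, b = 1043, c = 551, d = 793.
OR = (a·d)/(b·c) = (253 × 793) / (1043 × 551) = 200629 / 574693 = 0.34911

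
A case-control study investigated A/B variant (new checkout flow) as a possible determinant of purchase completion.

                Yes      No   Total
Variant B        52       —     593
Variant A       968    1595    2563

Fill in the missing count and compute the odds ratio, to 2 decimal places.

0.16

The missing cell is in the exposed row: 593 − 52 = 541.
So a = 52, b = 541, c = 968, d = 1595.
OR = (a·d)/(b·c) = (52 × 1595) / (541 × 968) = 82940 / 523688 = 0.15838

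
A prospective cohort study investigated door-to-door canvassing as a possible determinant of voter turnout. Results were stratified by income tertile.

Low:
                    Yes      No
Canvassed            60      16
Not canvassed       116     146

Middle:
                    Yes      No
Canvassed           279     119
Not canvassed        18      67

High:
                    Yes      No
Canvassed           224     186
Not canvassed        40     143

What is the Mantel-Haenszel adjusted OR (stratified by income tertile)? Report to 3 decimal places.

5.279

OR_MH = Σ(aᵢdᵢ/nᵢ) / Σ(bᵢcᵢ/nᵢ), where nᵢ is the stratum total.
Stratum 1 (Low): n = 338; a·d/n = 60·146/338 = 25.9172; b·c/n = 16·116/338 = 5.4911
Stratum 2 (Middle): n = 483; a·d/n = 279·67/483 = 38.7019; b·c/n = 119·18/483 = 4.4348
Stratum 3 (High): n = 593; a·d/n = 224·143/593 = 54.0169; b·c/n = 186·40/593 = 12.5464
OR_MH = (25.9172 + 38.7019 + 54.0169) / (5.4911 + 4.4348 + 12.5464) = 118.6359 / 22.4723 = 5.27921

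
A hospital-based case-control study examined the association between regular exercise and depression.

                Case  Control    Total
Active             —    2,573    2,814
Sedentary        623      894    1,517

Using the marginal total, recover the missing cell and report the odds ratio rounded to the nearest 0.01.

The missing cell is in the exposed row: 2814 − 2573 = 241.
So a = 241, b = 2573, c = 623, d = 894.
OR = (a·d)/(b·c) = (241 × 894) / (2573 × 623) = 215454 / 1602979 = 0.13441

0.13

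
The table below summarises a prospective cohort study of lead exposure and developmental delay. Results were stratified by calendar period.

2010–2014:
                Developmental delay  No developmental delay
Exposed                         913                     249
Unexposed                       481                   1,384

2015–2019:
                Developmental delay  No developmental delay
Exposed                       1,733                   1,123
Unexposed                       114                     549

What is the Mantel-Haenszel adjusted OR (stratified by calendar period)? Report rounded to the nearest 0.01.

9.06

OR_MH = Σ(aᵢdᵢ/nᵢ) / Σ(bᵢcᵢ/nᵢ), where nᵢ is the stratum total.
Stratum 1 (2010–2014): n = 3027; a·d/n = 913·1384/3027 = 417.4404; b·c/n = 249·481/3027 = 39.5669
Stratum 2 (2015–2019): n = 3519; a·d/n = 1733·549/3519 = 270.3657; b·c/n = 1123·114/3519 = 36.3802
OR_MH = (417.4404 + 270.3657) / (39.5669 + 36.3802) = 687.8061 / 75.9471 = 9.05638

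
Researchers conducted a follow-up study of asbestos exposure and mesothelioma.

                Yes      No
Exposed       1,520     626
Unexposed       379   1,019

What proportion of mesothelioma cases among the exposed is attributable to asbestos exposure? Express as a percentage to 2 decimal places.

61.72

Cells: a = 1520, b = 626, c = 379, d = 1019.
Risk in exposed = 1520/2146 = 0.70829; risk in unexposed = 379/1398 = 0.27110.
RR = 0.70829/0.27110 = 2.61265
AR% = (RR − 1)/RR × 100 = (2.61265 − 1)/2.61265 × 100 = 61.7247%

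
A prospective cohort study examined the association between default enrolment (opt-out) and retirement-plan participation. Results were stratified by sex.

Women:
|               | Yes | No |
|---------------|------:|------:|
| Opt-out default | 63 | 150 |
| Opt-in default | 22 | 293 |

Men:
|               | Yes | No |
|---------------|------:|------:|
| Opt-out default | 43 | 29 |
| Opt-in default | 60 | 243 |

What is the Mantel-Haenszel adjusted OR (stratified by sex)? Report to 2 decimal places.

5.77

OR_MH = Σ(aᵢdᵢ/nᵢ) / Σ(bᵢcᵢ/nᵢ), where nᵢ is the stratum total.
Stratum 1 (Women): n = 528; a·d/n = 63·293/528 = 34.9602; b·c/n = 150·22/528 = 6.2500
Stratum 2 (Men): n = 375; a·d/n = 43·243/375 = 27.8640; b·c/n = 29·60/375 = 4.6400
OR_MH = (34.9602 + 27.8640) / (6.2500 + 4.6400) = 62.8242 / 10.8900 = 5.76898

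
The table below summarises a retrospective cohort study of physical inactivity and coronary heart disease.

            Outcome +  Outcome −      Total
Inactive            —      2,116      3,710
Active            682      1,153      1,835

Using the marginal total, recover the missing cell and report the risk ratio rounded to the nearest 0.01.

The missing cell is in the exposed row: 3710 − 2116 = 1594.
So a = 1594, b = 2116, c = 682, d = 1153.
RR = [a/(a+b)] / [c/(c+d)] = (1594/3710) / (682/1835) = 0.42965/0.37166 = 1.15602

1.16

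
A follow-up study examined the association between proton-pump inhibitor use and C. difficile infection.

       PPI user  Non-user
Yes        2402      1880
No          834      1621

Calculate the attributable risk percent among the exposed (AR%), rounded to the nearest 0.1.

27.7

Reading the table with exposure as columns: a = 2402 (PPI user, case), b = 834 (PPI user, non-case), c = 1880 (Non-user, case), d = 1621.
Risk in exposed = 2402/3236 = 0.74227; risk in unexposed = 1880/3501 = 0.53699.
RR = 0.74227/0.53699 = 1.38229
AR% = (RR − 1)/RR × 100 = (1.38229 − 1)/1.38229 × 100 = 27.6562%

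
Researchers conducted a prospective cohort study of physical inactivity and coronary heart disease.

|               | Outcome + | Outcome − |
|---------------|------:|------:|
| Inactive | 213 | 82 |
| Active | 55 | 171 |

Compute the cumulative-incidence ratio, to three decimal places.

Cells: a = 213, b = 82, c = 55, d = 171.
Risk in exposed = 213/295 = 0.72203; risk in unexposed = 55/226 = 0.24336.
RR = 0.72203 / 0.24336 = 2.96690
The risk among the exposed is 2.97 times that among the unexposed.

2.967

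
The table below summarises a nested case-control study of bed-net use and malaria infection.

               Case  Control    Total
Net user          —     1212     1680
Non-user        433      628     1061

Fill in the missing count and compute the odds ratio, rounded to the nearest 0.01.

The missing cell is in the exposed row: 1680 − 1212 = 468.
So a = 468, b = 1212, c = 433, d = 628.
OR = (a·d)/(b·c) = (468 × 628) / (1212 × 433) = 293904 / 524796 = 0.56003

0.56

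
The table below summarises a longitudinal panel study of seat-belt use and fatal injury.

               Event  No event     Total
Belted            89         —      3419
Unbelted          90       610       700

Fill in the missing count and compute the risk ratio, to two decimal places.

The missing cell is in the exposed row: 3419 − 89 = 3330.
So a = 89, b = 3330, c = 90, d = 610.
RR = [a/(a+b)] / [c/(c+d)] = (89/3419) / (90/700) = 0.02603/0.12857 = 0.20246

0.20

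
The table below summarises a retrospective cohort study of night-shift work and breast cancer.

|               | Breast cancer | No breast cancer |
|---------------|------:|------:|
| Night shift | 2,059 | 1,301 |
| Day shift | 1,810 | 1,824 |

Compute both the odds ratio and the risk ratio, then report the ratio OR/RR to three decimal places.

1.296

Cells: a = 2059, b = 1301, c = 1810, d = 1824.
OR = (2059·1824)/(1301·1810) = 3755616/2354810 = 1.59487
Risk in exposed = 2059/3360 = 0.61280; risk in unexposed = 1810/3634 = 0.49807; RR = 1.23034
OR/RR = 1.59487 / 1.23034 = 1.29629
The outcome is not rare, so the OR lies further from 1 than the RR.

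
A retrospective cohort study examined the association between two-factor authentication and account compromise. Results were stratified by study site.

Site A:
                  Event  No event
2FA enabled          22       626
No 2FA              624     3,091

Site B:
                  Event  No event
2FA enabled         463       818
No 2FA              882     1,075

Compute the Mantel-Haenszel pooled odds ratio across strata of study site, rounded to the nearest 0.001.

0.542

OR_MH = Σ(aᵢdᵢ/nᵢ) / Σ(bᵢcᵢ/nᵢ), where nᵢ is the stratum total.
Stratum 1 (Site A): n = 4363; a·d/n = 22·3091/4363 = 15.5861; b·c/n = 626·624/4363 = 89.5311
Stratum 2 (Site B): n = 3238; a·d/n = 463·1075/3238 = 153.7137; b·c/n = 818·882/3238 = 222.8153
OR_MH = (15.5861 + 153.7137) / (89.5311 + 222.8153) = 169.2998 / 312.3464 = 0.54203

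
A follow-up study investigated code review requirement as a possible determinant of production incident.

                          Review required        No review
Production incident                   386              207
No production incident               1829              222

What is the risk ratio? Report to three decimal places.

Reading the table with exposure as columns: a = 386 (Review required, case), b = 1829 (Review required, non-case), c = 207 (No review, case), d = 222.
Risk in exposed = 386/2215 = 0.17427; risk in unexposed = 207/429 = 0.48252.
RR = 0.17427 / 0.48252 = 0.36116
The risk is 64% lower among the exposed than among the unexposed.

0.361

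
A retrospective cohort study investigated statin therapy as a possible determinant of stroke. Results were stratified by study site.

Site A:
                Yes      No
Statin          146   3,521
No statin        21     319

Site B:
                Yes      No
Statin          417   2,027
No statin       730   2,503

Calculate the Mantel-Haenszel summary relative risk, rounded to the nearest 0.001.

RR_MH = Σ(aᵢ·n₀ᵢ/nᵢ) / Σ(cᵢ·n₁ᵢ/nᵢ), with n₁ᵢ = aᵢ+bᵢ (exposed), n₀ᵢ = cᵢ+dᵢ (unexposed), nᵢ = n₁ᵢ+n₀ᵢ.
Stratum 1 (Site A): n₁ = 3667, n₀ = 340, n = 4007; a·n₀/n = 146·340/4007 = 12.3883; c·n₁/n = 21·3667/4007 = 19.2181
Stratum 2 (Site B): n₁ = 2444, n₀ = 3233, n = 5677; a·n₀/n = 417·3233/5677 = 237.4777; c·n₁/n = 730·2444/5677 = 314.2716
RR_MH = (12.3883 + 237.4777) / (19.2181 + 314.2716) = 249.8660 / 333.4897 = 0.74925

0.749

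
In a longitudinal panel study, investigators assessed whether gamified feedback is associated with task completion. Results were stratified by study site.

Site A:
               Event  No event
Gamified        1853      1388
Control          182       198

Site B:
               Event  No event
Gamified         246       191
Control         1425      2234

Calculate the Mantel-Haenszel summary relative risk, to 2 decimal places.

RR_MH = Σ(aᵢ·n₀ᵢ/nᵢ) / Σ(cᵢ·n₁ᵢ/nᵢ), with n₁ᵢ = aᵢ+bᵢ (exposed), n₀ᵢ = cᵢ+dᵢ (unexposed), nᵢ = n₁ᵢ+n₀ᵢ.
Stratum 1 (Site A): n₁ = 3241, n₀ = 380, n = 3621; a·n₀/n = 1853·380/3621 = 194.4601; c·n₁/n = 182·3241/3621 = 162.9003
Stratum 2 (Site B): n₁ = 437, n₀ = 3659, n = 4096; a·n₀/n = 246·3659/4096 = 219.7544; c·n₁/n = 1425·437/4096 = 152.0325
RR_MH = (194.4601 + 219.7544) / (162.9003 + 152.0325) = 414.2145 / 314.9328 = 1.31525

1.32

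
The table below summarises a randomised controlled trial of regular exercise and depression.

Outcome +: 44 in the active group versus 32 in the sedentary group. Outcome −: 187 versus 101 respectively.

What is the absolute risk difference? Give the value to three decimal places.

-0.050

From the description: a = 44, b = 187, c = 32, d = 101.
Risk in exposed = 44/231 = 0.190476; risk in unexposed = 32/133 = 0.240602.
Risk difference = 0.190476 − 0.240602 = -0.050125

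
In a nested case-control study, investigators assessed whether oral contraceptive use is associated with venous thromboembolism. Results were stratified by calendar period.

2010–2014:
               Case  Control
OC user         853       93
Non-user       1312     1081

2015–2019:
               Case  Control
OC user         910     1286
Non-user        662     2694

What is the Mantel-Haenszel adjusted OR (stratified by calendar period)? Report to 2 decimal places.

3.78

OR_MH = Σ(aᵢdᵢ/nᵢ) / Σ(bᵢcᵢ/nᵢ), where nᵢ is the stratum total.
Stratum 1 (2010–2014): n = 3339; a·d/n = 853·1081/3339 = 276.1584; b·c/n = 93·1312/3339 = 36.5427
Stratum 2 (2015–2019): n = 5552; a·d/n = 910·2694/5552 = 441.5598; b·c/n = 1286·662/5552 = 153.3379
OR_MH = (276.1584 + 441.5598) / (36.5427 + 153.3379) = 717.7182 / 189.8806 = 3.77984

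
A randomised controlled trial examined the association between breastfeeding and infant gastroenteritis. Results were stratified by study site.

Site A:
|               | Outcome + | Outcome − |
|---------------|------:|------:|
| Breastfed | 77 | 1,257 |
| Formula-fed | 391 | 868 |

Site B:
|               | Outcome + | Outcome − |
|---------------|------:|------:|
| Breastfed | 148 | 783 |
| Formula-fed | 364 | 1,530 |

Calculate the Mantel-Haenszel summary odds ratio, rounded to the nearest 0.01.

0.36

OR_MH = Σ(aᵢdᵢ/nᵢ) / Σ(bᵢcᵢ/nᵢ), where nᵢ is the stratum total.
Stratum 1 (Site A): n = 2593; a·d/n = 77·868/2593 = 25.7755; b·c/n = 1257·391/2593 = 189.5438
Stratum 2 (Site B): n = 2825; a·d/n = 148·1530/2825 = 80.1558; b·c/n = 783·364/2825 = 100.8892
OR_MH = (25.7755 + 80.1558) / (189.5438 + 100.8892) = 105.9313 / 290.4330 = 0.36474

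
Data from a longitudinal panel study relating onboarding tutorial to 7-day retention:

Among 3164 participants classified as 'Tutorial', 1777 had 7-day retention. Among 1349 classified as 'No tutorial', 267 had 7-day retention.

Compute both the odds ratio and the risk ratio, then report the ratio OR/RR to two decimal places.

1.83

From the description: a = 1777, b = 1387, c = 267, d = 1082.
OR = (1777·1082)/(1387·267) = 1922714/370329 = 5.19191
Risk in exposed = 1777/3164 = 0.56163; risk in unexposed = 267/1349 = 0.19792; RR = 2.83760
OR/RR = 5.19191 / 2.83760 = 1.82968
The outcome is not rare, so the OR lies further from 1 than the RR.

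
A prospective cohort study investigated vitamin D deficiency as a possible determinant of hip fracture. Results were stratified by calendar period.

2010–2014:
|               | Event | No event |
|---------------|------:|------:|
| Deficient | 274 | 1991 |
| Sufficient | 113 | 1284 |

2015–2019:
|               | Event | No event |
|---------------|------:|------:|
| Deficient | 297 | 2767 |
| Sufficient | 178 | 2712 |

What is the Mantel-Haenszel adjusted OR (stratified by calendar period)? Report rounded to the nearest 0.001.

OR_MH = Σ(aᵢdᵢ/nᵢ) / Σ(bᵢcᵢ/nᵢ), where nᵢ is the stratum total.
Stratum 1 (2010–2014): n = 3662; a·d/n = 274·1284/3662 = 96.0721; b·c/n = 1991·113/3662 = 61.4372
Stratum 2 (2015–2019): n = 5954; a·d/n = 297·2712/5954 = 135.2812; b·c/n = 2767·178/5954 = 82.7219
OR_MH = (96.0721 + 135.2812) / (61.4372 + 82.7219) = 231.3532 / 144.1591 = 1.60485

1.605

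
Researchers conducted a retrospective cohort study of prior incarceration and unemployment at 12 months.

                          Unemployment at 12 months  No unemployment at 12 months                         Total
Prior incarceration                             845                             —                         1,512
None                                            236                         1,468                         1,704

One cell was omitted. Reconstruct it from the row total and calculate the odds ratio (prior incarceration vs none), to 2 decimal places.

7.88

The missing cell is in the exposed row: 1512 − 845 = 667.
So a = 845, b = 667, c = 236, d = 1468.
OR = (a·d)/(b·c) = (845 × 1468) / (667 × 236) = 1240460 / 157412 = 7.88034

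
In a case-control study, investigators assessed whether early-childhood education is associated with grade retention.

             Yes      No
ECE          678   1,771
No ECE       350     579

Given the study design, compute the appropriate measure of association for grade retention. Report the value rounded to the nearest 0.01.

0.63

Cells: a = 678, b = 1771, c = 350, d = 579.
This is a case-control study: participants were sampled on outcome status, so risks in the source population cannot be estimated directly — relative risk is not valid here. The odds ratio is the appropriate measure.
OR = (a·d)/(b·c) = (678 × 579) / (1771 × 350) = 392562 / 619850 = 0.63332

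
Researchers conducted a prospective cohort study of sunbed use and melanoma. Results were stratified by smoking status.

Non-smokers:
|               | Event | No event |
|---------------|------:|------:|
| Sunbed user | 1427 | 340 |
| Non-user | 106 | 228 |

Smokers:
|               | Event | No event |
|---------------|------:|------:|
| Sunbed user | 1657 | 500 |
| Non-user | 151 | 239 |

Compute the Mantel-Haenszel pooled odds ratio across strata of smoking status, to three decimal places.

6.632

OR_MH = Σ(aᵢdᵢ/nᵢ) / Σ(bᵢcᵢ/nᵢ), where nᵢ is the stratum total.
Stratum 1 (Non-smokers): n = 2101; a·d/n = 1427·228/2101 = 154.8577; b·c/n = 340·106/2101 = 17.1537
Stratum 2 (Smokers): n = 2547; a·d/n = 1657·239/2547 = 155.4861; b·c/n = 500·151/2547 = 29.6427
OR_MH = (154.8577 + 155.4861) / (17.1537 + 29.6427) = 310.3437 / 46.7965 = 6.63178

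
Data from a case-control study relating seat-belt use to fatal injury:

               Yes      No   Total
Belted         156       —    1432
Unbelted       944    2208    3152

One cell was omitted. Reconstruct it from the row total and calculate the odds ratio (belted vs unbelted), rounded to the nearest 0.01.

The missing cell is in the exposed row: 1432 − 156 = 1276.
So a = 156, b = 1276, c = 944, d = 2208.
OR = (a·d)/(b·c) = (156 × 2208) / (1276 × 944) = 344448 / 1204544 = 0.28596

0.29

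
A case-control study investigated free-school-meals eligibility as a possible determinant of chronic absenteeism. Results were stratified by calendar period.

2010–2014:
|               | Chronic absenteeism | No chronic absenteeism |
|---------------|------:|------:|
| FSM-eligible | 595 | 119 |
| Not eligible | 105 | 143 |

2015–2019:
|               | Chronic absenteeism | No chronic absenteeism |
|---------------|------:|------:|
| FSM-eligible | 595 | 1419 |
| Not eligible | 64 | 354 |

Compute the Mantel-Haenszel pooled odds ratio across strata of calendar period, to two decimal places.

OR_MH = Σ(aᵢdᵢ/nᵢ) / Σ(bᵢcᵢ/nᵢ), where nᵢ is the stratum total.
Stratum 1 (2010–2014): n = 962; a·d/n = 595·143/962 = 88.4459; b·c/n = 119·105/962 = 12.9886
Stratum 2 (2015–2019): n = 2432; a·d/n = 595·354/2432 = 86.6077; b·c/n = 1419·64/2432 = 37.3421
OR_MH = (88.4459 + 86.6077) / (12.9886 + 37.3421) = 175.0537 / 50.3307 = 3.47807

3.48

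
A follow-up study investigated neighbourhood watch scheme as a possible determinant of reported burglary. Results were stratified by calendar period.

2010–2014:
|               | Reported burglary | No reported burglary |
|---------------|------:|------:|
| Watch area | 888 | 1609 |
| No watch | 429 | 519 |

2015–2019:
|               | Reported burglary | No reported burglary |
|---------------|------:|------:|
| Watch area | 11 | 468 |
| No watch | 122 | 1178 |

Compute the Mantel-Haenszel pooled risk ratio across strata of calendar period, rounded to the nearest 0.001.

0.734

RR_MH = Σ(aᵢ·n₀ᵢ/nᵢ) / Σ(cᵢ·n₁ᵢ/nᵢ), with n₁ᵢ = aᵢ+bᵢ (exposed), n₀ᵢ = cᵢ+dᵢ (unexposed), nᵢ = n₁ᵢ+n₀ᵢ.
Stratum 1 (2010–2014): n₁ = 2497, n₀ = 948, n = 3445; a·n₀/n = 888·948/3445 = 244.3611; c·n₁/n = 429·2497/3445 = 310.9472
Stratum 2 (2015–2019): n₁ = 479, n₀ = 1300, n = 1779; a·n₀/n = 11·1300/1779 = 8.0382; c·n₁/n = 122·479/1779 = 32.8488
RR_MH = (244.3611 + 8.0382) / (310.9472 + 32.8488) = 252.3993 / 343.7960 = 0.73415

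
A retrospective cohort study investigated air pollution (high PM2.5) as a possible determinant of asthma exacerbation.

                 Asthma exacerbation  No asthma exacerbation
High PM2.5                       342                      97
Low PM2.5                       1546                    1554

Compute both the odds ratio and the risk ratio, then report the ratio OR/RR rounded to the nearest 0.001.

2.269

Cells: a = 342, b = 97, c = 1546, d = 1554.
OR = (342·1554)/(97·1546) = 531468/149962 = 3.54402
Risk in exposed = 342/439 = 0.77904; risk in unexposed = 1546/3100 = 0.49871; RR = 1.56212
OR/RR = 3.54402 / 1.56212 = 2.26873
The outcome is not rare, so the OR lies further from 1 than the RR.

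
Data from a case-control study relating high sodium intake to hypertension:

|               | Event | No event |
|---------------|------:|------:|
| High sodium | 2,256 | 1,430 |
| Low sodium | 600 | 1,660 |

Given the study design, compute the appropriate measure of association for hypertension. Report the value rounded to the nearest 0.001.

4.365

Cells: a = 2256, b = 1430, c = 600, d = 1660.
This is a case-control study: participants were sampled on outcome status, so risks in the source population cannot be estimated directly — relative risk is not valid here. The odds ratio is the appropriate measure.
OR = (a·d)/(b·c) = (2256 × 1660) / (1430 × 600) = 3744960 / 858000 = 4.36476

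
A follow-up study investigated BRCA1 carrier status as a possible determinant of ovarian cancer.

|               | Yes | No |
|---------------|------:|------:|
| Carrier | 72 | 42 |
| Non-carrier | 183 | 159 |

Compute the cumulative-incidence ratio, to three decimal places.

1.180

Cells: a = 72, b = 42, c = 183, d = 159.
Risk in exposed = 72/114 = 0.63158; risk in unexposed = 183/342 = 0.53509.
RR = 0.63158 / 0.53509 = 1.18033
The risk among the exposed is 1.18 times that among the unexposed.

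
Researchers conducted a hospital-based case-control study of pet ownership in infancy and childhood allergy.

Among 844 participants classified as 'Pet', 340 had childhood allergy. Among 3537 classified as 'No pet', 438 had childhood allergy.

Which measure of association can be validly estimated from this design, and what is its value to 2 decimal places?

4.77

From the description: a = 340, b = 504, c = 438, d = 3099.
This is a hospital-based case-control study: participants were sampled on outcome status, so risks in the source population cannot be estimated directly — relative risk is not valid here. The odds ratio is the appropriate measure.
OR = (a·d)/(b·c) = (340 × 3099) / (504 × 438) = 1053660 / 220752 = 4.77305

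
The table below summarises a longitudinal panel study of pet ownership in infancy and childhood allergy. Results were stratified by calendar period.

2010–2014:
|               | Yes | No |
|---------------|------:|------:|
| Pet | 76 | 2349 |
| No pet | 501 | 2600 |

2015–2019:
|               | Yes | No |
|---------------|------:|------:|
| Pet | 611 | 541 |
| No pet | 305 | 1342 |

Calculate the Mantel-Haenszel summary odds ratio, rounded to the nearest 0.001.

1.209

OR_MH = Σ(aᵢdᵢ/nᵢ) / Σ(bᵢcᵢ/nᵢ), where nᵢ is the stratum total.
Stratum 1 (2010–2014): n = 5526; a·d/n = 76·2600/5526 = 35.7582; b·c/n = 2349·501/5526 = 212.9658
Stratum 2 (2015–2019): n = 2799; a·d/n = 611·1342/2799 = 292.9482; b·c/n = 541·305/2799 = 58.9514
OR_MH = (35.7582 + 292.9482) / (212.9658 + 58.9514) = 328.7064 / 271.9172 = 1.20885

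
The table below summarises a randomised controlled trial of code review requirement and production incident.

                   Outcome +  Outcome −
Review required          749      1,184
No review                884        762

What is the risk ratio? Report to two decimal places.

Cells: a = 749, b = 1184, c = 884, d = 762.
Risk in exposed = 749/1933 = 0.38748; risk in unexposed = 884/1646 = 0.53706.
RR = 0.38748 / 0.53706 = 0.72149
The risk is 28% lower among the exposed than among the unexposed.

0.72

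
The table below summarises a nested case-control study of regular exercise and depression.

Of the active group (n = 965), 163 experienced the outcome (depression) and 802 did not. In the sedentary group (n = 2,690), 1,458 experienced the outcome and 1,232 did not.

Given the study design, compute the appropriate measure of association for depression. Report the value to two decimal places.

0.17

From the description: a = 163, b = 802, c = 1458, d = 1232.
This is a nested case-control study: participants were sampled on outcome status, so risks in the source population cannot be estimated directly — relative risk is not valid here. The odds ratio is the appropriate measure.
OR = (a·d)/(b·c) = (163 × 1232) / (802 × 1458) = 200816 / 1169316 = 0.17174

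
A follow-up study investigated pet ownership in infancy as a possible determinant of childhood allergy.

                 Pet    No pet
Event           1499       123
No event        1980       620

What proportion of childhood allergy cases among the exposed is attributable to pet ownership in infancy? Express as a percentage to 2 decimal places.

61.58

Reading the table with exposure as columns: a = 1499 (Pet, case), b = 1980 (Pet, non-case), c = 123 (No pet, case), d = 620.
Risk in exposed = 1499/3479 = 0.43087; risk in unexposed = 123/743 = 0.16555.
RR = 0.43087/0.16555 = 2.60274
AR% = (RR − 1)/RR × 100 = (2.60274 − 1)/2.60274 × 100 = 61.5790%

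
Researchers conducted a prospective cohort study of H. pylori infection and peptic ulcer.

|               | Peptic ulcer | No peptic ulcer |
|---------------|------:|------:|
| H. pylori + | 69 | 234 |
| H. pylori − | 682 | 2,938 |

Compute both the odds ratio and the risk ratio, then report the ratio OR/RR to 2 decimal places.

Cells: a = 69, b = 234, c = 682, d = 2938.
OR = (69·2938)/(234·682) = 202722/159588 = 1.27028
Risk in exposed = 69/303 = 0.22772; risk in unexposed = 682/3620 = 0.18840; RR = 1.20873
OR/RR = 1.27028 / 1.20873 = 1.05092
The outcome is not rare, so the OR lies further from 1 than the RR.

1.05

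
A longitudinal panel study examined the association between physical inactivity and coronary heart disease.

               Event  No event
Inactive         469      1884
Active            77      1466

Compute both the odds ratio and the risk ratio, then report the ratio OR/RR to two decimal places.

Cells: a = 469, b = 1884, c = 77, d = 1466.
OR = (469·1466)/(1884·77) = 687554/145068 = 4.73953
Risk in exposed = 469/2353 = 0.19932; risk in unexposed = 77/1543 = 0.04990; RR = 3.99417
OR/RR = 4.73953 / 3.99417 = 1.18661
The outcome is not rare, so the OR lies further from 1 than the RR.

1.19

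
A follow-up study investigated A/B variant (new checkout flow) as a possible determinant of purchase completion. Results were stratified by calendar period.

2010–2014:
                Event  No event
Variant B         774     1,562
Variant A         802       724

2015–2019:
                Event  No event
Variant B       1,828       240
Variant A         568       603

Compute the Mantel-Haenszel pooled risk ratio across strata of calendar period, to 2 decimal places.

1.14

RR_MH = Σ(aᵢ·n₀ᵢ/nᵢ) / Σ(cᵢ·n₁ᵢ/nᵢ), with n₁ᵢ = aᵢ+bᵢ (exposed), n₀ᵢ = cᵢ+dᵢ (unexposed), nᵢ = n₁ᵢ+n₀ᵢ.
Stratum 1 (2010–2014): n₁ = 2336, n₀ = 1526, n = 3862; a·n₀/n = 774·1526/3862 = 305.8322; c·n₁/n = 802·2336/3862 = 485.1041
Stratum 2 (2015–2019): n₁ = 2068, n₀ = 1171, n = 3239; a·n₀/n = 1828·1171/3239 = 660.8793; c·n₁/n = 568·2068/3239 = 362.6502
RR_MH = (305.8322 + 660.8793) / (485.1041 + 362.6502) = 966.7115 / 847.7543 = 1.14032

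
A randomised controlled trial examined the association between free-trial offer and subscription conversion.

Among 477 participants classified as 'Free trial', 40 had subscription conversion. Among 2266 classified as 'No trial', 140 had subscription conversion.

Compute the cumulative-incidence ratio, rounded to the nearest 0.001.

1.357

From the description: a = 40, b = 437, c = 140, d = 2126.
Risk in exposed = 40/477 = 0.08386; risk in unexposed = 140/2266 = 0.06178.
RR = 0.08386 / 0.06178 = 1.35729
The risk among the exposed is 1.36 times that among the unexposed.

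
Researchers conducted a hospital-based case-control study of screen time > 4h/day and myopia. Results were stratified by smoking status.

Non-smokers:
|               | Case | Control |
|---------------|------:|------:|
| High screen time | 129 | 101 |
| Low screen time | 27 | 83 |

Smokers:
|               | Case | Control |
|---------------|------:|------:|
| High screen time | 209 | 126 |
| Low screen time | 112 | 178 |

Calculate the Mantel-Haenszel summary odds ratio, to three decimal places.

2.974

OR_MH = Σ(aᵢdᵢ/nᵢ) / Σ(bᵢcᵢ/nᵢ), where nᵢ is the stratum total.
Stratum 1 (Non-smokers): n = 340; a·d/n = 129·83/340 = 31.4912; b·c/n = 101·27/340 = 8.0206
Stratum 2 (Smokers): n = 625; a·d/n = 209·178/625 = 59.5232; b·c/n = 126·112/625 = 22.5792
OR_MH = (31.4912 + 59.5232) / (8.0206 + 22.5792) = 91.0144 / 30.5998 = 2.97435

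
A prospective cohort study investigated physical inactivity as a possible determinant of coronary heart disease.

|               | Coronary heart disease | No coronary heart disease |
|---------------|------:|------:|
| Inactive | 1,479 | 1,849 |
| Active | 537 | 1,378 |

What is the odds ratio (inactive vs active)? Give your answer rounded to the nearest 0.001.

2.053

Cells: a = 1479, b = 1849, c = 537, d = 1378.
OR = (a·d)/(b·c) = (1479 × 1378) / (1849 × 537) = 2038062 / 992913 = 2.05261
The odds of coronary heart disease are about 2.05 times as high in the inactive group.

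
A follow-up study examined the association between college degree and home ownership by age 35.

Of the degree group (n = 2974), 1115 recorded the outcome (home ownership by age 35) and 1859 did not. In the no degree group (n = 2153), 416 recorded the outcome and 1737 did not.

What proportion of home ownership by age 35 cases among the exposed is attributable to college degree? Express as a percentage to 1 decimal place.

48.5

From the description: a = 1115, b = 1859, c = 416, d = 1737.
Risk in exposed = 1115/2974 = 0.37492; risk in unexposed = 416/2153 = 0.19322.
RR = 0.37492/0.19322 = 1.94037
AR% = (RR − 1)/RR × 100 = (1.94037 − 1)/1.94037 × 100 = 48.4634%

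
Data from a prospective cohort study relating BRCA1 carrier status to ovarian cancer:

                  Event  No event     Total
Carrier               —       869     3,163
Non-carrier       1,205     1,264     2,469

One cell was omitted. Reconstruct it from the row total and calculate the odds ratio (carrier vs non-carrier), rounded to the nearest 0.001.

2.769

The missing cell is in the exposed row: 3163 − 869 = 2294.
So a = 2294, b = 869, c = 1205, d = 1264.
OR = (a·d)/(b·c) = (2294 × 1264) / (869 × 1205) = 2899616 / 1047145 = 2.76907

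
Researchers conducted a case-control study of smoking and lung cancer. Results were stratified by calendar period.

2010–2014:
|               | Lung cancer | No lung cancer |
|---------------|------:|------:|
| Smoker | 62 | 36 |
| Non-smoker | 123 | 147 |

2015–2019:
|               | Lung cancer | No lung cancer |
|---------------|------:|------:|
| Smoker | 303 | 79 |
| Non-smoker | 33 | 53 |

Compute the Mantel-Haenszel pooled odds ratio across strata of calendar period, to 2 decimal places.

OR_MH = Σ(aᵢdᵢ/nᵢ) / Σ(bᵢcᵢ/nᵢ), where nᵢ is the stratum total.
Stratum 1 (2010–2014): n = 368; a·d/n = 62·147/368 = 24.7663; b·c/n = 36·123/368 = 12.0326
Stratum 2 (2015–2019): n = 468; a·d/n = 303·53/468 = 34.3141; b·c/n = 79·33/468 = 5.5705
OR_MH = (24.7663 + 34.3141) / (12.0326 + 5.5705) = 59.0804 / 17.6031 = 3.35625

3.36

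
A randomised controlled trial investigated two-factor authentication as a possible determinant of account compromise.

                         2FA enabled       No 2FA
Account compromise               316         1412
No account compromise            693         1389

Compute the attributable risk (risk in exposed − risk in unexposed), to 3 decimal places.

Reading the table with exposure as columns: a = 316 (2FA enabled, case), b = 693 (2FA enabled, non-case), c = 1412 (No 2FA, case), d = 1389.
Risk in exposed = 316/1009 = 0.313181; risk in unexposed = 1412/2801 = 0.504106.
Risk difference = 0.313181 − 0.504106 = -0.190924

-0.191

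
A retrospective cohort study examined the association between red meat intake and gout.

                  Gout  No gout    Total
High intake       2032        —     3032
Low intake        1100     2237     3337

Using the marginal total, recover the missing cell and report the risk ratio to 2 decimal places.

The missing cell is in the exposed row: 3032 − 2032 = 1000.
So a = 2032, b = 1000, c = 1100, d = 2237.
RR = [a/(a+b)] / [c/(c+d)] = (2032/3032) / (1100/3337) = 0.67018/0.32964 = 2.03310

2.03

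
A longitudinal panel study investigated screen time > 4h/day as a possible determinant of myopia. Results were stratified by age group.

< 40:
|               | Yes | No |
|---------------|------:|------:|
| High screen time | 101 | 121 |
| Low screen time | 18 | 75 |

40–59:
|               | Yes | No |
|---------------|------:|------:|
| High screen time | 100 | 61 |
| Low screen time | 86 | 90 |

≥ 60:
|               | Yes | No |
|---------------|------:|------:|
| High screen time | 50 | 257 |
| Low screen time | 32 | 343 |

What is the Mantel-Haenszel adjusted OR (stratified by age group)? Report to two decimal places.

OR_MH = Σ(aᵢdᵢ/nᵢ) / Σ(bᵢcᵢ/nᵢ), where nᵢ is the stratum total.
Stratum 1 (< 40): n = 315; a·d/n = 101·75/315 = 24.0476; b·c/n = 121·18/315 = 6.9143
Stratum 2 (40–59): n = 337; a·d/n = 100·90/337 = 26.7062; b·c/n = 61·86/337 = 15.5668
Stratum 3 (≥ 60): n = 682; a·d/n = 50·343/682 = 25.1466; b·c/n = 257·32/682 = 12.0587
OR_MH = (24.0476 + 26.7062 + 25.1466) / (6.9143 + 15.5668 + 12.0587) = 75.9005 / 34.5397 = 2.19749

2.20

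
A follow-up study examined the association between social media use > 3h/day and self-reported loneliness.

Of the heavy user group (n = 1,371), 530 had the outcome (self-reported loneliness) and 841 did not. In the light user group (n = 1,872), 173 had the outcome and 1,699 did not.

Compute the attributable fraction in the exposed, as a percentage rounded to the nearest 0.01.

76.09

From the description: a = 530, b = 841, c = 173, d = 1699.
Risk in exposed = 530/1371 = 0.38658; risk in unexposed = 173/1872 = 0.09241.
RR = 0.38658/0.09241 = 4.18310
AR% = (RR − 1)/RR × 100 = (4.18310 − 1)/4.18310 × 100 = 76.0943%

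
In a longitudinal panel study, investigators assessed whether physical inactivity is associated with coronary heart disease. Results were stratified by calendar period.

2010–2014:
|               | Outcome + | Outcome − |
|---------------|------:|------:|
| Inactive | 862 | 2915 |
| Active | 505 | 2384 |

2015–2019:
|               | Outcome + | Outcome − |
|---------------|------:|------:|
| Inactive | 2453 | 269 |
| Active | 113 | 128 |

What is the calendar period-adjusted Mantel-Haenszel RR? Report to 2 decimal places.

RR_MH = Σ(aᵢ·n₀ᵢ/nᵢ) / Σ(cᵢ·n₁ᵢ/nᵢ), with n₁ᵢ = aᵢ+bᵢ (exposed), n₀ᵢ = cᵢ+dᵢ (unexposed), nᵢ = n₁ᵢ+n₀ᵢ.
Stratum 1 (2010–2014): n₁ = 3777, n₀ = 2889, n = 6666; a·n₀/n = 862·2889/6666 = 373.5851; c·n₁/n = 505·3777/6666 = 286.1364
Stratum 2 (2015–2019): n₁ = 2722, n₀ = 241, n = 2963; a·n₀/n = 2453·241/2963 = 199.5184; c·n₁/n = 113·2722/2963 = 103.8090
RR_MH = (373.5851 + 199.5184) / (286.1364 + 103.8090) = 573.1035 / 389.9453 = 1.46970

1.47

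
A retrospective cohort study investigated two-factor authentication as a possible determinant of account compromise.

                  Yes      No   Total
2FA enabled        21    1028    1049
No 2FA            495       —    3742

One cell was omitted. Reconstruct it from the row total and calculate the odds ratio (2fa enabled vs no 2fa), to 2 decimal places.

0.13

The missing cell is in the unexposed row: 3742 − 495 = 3247.
So a = 21, b = 1028, c = 495, d = 3247.
OR = (a·d)/(b·c) = (21 × 3247) / (1028 × 495) = 68187 / 508860 = 0.13400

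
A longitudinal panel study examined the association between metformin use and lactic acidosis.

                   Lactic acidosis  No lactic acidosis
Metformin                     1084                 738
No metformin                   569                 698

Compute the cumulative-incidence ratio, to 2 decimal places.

Cells: a = 1084, b = 738, c = 569, d = 698.
Risk in exposed = 1084/1822 = 0.59495; risk in unexposed = 569/1267 = 0.44909.
RR = 0.59495 / 0.44909 = 1.32478
The risk among the exposed is 1.32 times that among the unexposed.

1.32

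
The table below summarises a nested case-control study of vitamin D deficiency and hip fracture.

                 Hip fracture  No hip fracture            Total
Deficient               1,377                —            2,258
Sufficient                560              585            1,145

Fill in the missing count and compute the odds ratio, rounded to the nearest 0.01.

1.63

The missing cell is in the exposed row: 2258 − 1377 = 881.
So a = 1377, b = 881, c = 560, d = 585.
OR = (a·d)/(b·c) = (1377 × 585) / (881 × 560) = 805545 / 493360 = 1.63277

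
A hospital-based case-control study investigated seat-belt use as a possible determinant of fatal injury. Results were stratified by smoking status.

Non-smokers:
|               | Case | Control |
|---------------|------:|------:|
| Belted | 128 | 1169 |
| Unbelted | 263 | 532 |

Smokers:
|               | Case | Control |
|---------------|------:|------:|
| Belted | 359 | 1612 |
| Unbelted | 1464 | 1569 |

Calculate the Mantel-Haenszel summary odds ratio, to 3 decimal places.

OR_MH = Σ(aᵢdᵢ/nᵢ) / Σ(bᵢcᵢ/nᵢ), where nᵢ is the stratum total.
Stratum 1 (Non-smokers): n = 2092; a·d/n = 128·532/2092 = 32.5507; b·c/n = 1169·263/2092 = 146.9632
Stratum 2 (Smokers): n = 5004; a·d/n = 359·1569/5004 = 112.5641; b·c/n = 1612·1464/5004 = 471.6163
OR_MH = (32.5507 + 112.5641) / (146.9632 + 471.6163) = 145.1148 / 618.5795 = 0.23459

0.235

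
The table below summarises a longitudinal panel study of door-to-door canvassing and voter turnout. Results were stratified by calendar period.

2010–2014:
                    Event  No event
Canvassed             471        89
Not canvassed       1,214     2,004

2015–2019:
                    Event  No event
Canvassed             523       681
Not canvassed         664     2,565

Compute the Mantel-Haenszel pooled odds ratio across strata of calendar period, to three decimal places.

OR_MH = Σ(aᵢdᵢ/nᵢ) / Σ(bᵢcᵢ/nᵢ), where nᵢ is the stratum total.
Stratum 1 (2010–2014): n = 3778; a·d/n = 471·2004/3778 = 249.8370; b·c/n = 89·1214/3778 = 28.5987
Stratum 2 (2015–2019): n = 4433; a·d/n = 523·2565/4433 = 302.6156; b·c/n = 681·664/4433 = 102.0041
OR_MH = (249.8370 + 302.6156) / (28.5987 + 102.0041) = 552.4526 / 130.6028 = 4.23002

4.230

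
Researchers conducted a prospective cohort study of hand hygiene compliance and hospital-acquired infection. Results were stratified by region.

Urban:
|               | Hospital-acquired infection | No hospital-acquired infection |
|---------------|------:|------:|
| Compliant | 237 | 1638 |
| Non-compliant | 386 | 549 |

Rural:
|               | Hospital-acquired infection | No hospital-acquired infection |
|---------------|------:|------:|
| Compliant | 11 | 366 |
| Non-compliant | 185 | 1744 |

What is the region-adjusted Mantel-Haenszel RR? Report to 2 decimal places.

0.31

RR_MH = Σ(aᵢ·n₀ᵢ/nᵢ) / Σ(cᵢ·n₁ᵢ/nᵢ), with n₁ᵢ = aᵢ+bᵢ (exposed), n₀ᵢ = cᵢ+dᵢ (unexposed), nᵢ = n₁ᵢ+n₀ᵢ.
Stratum 1 (Urban): n₁ = 1875, n₀ = 935, n = 2810; a·n₀/n = 237·935/2810 = 78.8594; c·n₁/n = 386·1875/2810 = 257.5623
Stratum 2 (Rural): n₁ = 377, n₀ = 1929, n = 2306; a·n₀/n = 11·1929/2306 = 9.2016; c·n₁/n = 185·377/2306 = 30.2450
RR_MH = (78.8594 + 9.2016) / (257.5623 + 30.2450) = 88.0611 / 287.8073 = 0.30597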